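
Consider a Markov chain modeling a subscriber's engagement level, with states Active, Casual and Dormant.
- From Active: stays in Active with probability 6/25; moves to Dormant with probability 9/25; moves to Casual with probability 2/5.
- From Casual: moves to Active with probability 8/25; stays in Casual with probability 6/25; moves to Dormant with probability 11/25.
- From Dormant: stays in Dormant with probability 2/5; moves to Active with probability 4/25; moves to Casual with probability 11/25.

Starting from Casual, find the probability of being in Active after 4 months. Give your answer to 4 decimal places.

Propagate the distribution vector 4 months from Casual.
After 0 months: (0.0000, 1.0000, 0.0000)
After 1 month: (0.3200, 0.2400, 0.4400)
After 2 months: (0.2240, 0.3792, 0.3968)
After 3 months: (0.2386, 0.3552, 0.4062)
After 4 months: (0.2359, 0.3594, 0.4047)
P(in Active after 4 months) = 0.2359

0.2359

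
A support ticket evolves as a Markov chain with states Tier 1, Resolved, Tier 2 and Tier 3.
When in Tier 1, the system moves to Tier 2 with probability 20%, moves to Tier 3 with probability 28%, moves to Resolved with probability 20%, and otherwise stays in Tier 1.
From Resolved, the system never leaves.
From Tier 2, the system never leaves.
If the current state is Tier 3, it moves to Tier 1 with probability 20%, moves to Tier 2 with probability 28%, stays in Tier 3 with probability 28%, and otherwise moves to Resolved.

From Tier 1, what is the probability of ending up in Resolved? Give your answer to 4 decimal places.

0.4871

Let h(s) be the probability of absorption at Resolved starting from transient state s. Then h(Resolved) = 1 and h(Tier 2) = 0. By first-step analysis:
h(Tier 1) = 0.32·h(Tier 1) + 0.2·1 + 0.2·0 + 0.28·h(Tier 3)
h(Tier 3) = 0.2·h(Tier 1) + 0.24·1 + 0.28·0 + 0.28·h(Tier 3)
Solving: h(Tier 1) = 0.4871, h(Tier 3) = 0.4686.
Starting from Tier 1, the probability is 0.4871.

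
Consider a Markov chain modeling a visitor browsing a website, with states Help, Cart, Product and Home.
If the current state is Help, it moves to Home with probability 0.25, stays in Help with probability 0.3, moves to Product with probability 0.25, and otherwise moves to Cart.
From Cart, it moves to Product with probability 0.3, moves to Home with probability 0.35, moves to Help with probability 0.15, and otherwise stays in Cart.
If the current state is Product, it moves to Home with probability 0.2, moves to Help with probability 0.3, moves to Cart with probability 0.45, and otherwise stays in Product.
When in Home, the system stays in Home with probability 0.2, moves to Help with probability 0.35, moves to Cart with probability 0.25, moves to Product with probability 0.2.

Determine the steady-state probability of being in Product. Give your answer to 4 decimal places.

Let the stationary distribution be π with π = πP and π_1 + π_2 + π_3 + π_4 = 1.
π_1 = 0.3·π_1 + 0.15·π_2 + 0.3·π_3 + 0.35·π_4
π_2 = 0.2·π_1 + 0.2·π_2 + 0.45·π_3 + 0.25·π_4
π_3 = 0.25·π_1 + 0.3·π_2 + 0.05·π_3 + 0.2·π_4
Solving with the normalization constraint gives π = (0.2729, 0.2649, 0.2088, 0.2534).
So the stationary probability of Product is 0.2088.

0.2088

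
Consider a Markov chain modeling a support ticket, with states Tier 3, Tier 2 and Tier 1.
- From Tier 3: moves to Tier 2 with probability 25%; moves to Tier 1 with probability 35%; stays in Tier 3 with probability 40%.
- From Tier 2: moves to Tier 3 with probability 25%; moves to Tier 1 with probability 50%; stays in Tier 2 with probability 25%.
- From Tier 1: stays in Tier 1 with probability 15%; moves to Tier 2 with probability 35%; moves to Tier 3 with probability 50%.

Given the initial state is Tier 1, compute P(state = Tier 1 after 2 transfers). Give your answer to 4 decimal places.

Sum over the intermediate state after 1 transfer:
P = P(Tier 1→Tier 3)·P(Tier 3→Tier 1) + P(Tier 1→Tier 2)·P(Tier 2→Tier 1) + P(Tier 1→Tier 1)·P(Tier 1→Tier 1)
  = 0.5×0.35 + 0.35×0.5 + 0.15×0.15
  = 0.1750 + 0.1750 + 0.0225 = 0.3725

0.3725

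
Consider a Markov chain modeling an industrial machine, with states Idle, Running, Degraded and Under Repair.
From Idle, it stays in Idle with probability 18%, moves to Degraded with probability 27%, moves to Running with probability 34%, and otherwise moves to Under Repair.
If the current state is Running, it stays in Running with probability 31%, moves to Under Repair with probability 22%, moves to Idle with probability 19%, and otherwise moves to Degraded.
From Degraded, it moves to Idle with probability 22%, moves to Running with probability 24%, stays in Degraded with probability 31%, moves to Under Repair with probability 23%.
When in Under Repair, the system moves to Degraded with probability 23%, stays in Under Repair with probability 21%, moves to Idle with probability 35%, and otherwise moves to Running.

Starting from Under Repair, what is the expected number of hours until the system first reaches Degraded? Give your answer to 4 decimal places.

3.9364

Let t(s) be the expected number of hours to first reach Degraded from state s, with t(Degraded) = 0. Conditioning on the first hour:
t(Idle) = 1 + 0.18·t(Idle) + 0.34·t(Running) + 0.21·t(Under Repair)
t(Running) = 1 + 0.19·t(Idle) + 0.31·t(Running) + 0.22·t(Under Repair)
t(Under Repair) = 1 + 0.35·t(Idle) + 0.21·t(Running) + 0.21·t(Under Repair)
Solving: t(Idle) = 3.7806, t(Running) = 3.7454, t(Under Repair) = 3.9364.
Expected hours from Under Repair to Degraded: 3.9364.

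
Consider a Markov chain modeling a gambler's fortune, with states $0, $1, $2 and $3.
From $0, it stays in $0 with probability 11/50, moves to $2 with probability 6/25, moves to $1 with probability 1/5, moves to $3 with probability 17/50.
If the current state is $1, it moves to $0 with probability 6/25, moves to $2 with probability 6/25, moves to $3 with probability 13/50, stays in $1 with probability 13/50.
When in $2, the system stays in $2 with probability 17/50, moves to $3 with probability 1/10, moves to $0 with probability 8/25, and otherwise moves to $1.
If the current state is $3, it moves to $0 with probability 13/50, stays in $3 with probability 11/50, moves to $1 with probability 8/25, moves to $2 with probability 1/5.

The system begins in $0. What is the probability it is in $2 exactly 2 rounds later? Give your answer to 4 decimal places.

Propagate the distribution vector 2 rounds from $0.
After 0 rounds: (1.0000, 0.0000, 0.0000, 0.0000)
After 1 round: (0.2200, 0.2000, 0.2400, 0.3400)
After 2 rounds: (0.2616, 0.2624, 0.2504, 0.2256)
P(in $2 after 2 rounds) = 0.2504

0.2504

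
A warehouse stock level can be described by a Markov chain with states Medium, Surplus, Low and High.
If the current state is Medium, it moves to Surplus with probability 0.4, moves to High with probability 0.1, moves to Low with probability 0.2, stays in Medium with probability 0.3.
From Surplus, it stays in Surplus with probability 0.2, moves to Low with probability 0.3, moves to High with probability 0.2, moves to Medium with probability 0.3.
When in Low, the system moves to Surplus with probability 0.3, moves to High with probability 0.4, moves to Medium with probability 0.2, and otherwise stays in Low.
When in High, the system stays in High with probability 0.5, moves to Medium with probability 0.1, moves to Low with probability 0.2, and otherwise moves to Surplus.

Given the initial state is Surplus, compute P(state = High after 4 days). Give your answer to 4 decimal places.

0.3103

Propagate the distribution vector 4 days from Surplus.
After 0 days: (0.0000, 1.0000, 0.0000, 0.0000)
After 1 day: (0.3000, 0.2000, 0.3000, 0.2000)
After 2 days: (0.2300, 0.2900, 0.1900, 0.2900)
After 3 days: (0.2230, 0.2650, 0.2100, 0.3020)
After 4 days: (0.2186, 0.2656, 0.2055, 0.3103)
P(in High after 4 days) = 0.3103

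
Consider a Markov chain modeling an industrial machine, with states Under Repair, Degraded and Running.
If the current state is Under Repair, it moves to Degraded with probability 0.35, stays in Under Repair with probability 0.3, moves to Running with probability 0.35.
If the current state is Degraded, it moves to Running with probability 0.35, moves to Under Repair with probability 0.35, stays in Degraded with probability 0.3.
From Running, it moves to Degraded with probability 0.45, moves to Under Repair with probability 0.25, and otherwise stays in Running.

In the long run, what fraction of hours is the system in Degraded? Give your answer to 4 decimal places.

Let the stationary distribution be π with π = πP and π_1 + π_2 + π_3 = 1.
π_1 = 0.3·π_1 + 0.35·π_2 + 0.25·π_3
π_2 = 0.35·π_1 + 0.3·π_2 + 0.45·π_3
Solving with the normalization constraint gives π = (0.3016, 0.3651, 0.3333).
So the stationary probability of Degraded is 0.3651.

0.3651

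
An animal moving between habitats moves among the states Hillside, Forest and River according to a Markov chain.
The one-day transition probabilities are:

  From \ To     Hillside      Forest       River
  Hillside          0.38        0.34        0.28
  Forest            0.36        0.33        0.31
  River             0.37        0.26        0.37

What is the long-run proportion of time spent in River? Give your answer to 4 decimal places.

Let the stationary distribution be π with π = πP and π_1 + π_2 + π_3 = 1.
π_1 = 0.38·π_1 + 0.36·π_2 + 0.37·π_3
π_2 = 0.34·π_1 + 0.33·π_2 + 0.26·π_3
Solving with the normalization constraint gives π = (0.3706, 0.3114, 0.3180).
So the stationary probability of River is 0.3180.

0.3180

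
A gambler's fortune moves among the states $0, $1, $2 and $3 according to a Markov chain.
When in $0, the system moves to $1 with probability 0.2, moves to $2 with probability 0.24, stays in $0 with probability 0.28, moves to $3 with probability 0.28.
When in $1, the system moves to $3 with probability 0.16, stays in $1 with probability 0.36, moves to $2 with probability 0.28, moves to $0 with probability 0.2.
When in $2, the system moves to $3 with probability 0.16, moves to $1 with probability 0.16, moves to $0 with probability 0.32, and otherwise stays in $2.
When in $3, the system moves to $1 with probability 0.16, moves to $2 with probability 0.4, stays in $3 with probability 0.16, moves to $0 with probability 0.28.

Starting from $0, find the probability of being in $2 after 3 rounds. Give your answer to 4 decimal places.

Propagate the distribution vector 3 rounds from $0.
After 0 rounds: (1.0000, 0.0000, 0.0000, 0.0000)
After 1 round: (0.2800, 0.2000, 0.2400, 0.2800)
After 2 rounds: (0.2736, 0.2112, 0.3216, 0.1936)
After 3 rounds: (0.2760, 0.2132, 0.3180, 0.1928)
P(in $2 after 3 rounds) = 0.3180

0.3180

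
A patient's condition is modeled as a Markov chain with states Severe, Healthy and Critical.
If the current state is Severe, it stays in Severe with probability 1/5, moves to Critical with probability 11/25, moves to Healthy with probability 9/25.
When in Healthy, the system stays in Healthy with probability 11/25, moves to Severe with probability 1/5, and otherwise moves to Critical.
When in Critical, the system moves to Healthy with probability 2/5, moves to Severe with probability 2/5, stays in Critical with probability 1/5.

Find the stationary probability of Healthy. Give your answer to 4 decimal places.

0.4056

Let the stationary distribution be π with π = πP and π_1 + π_2 + π_3 = 1.
π_1 = 0.2·π_1 + 0.2·π_2 + 0.4·π_3
π_2 = 0.36·π_1 + 0.44·π_2 + 0.4·π_3
Solving with the normalization constraint gives π = (0.2657, 0.4056, 0.3287).
So the stationary probability of Healthy is 0.4056.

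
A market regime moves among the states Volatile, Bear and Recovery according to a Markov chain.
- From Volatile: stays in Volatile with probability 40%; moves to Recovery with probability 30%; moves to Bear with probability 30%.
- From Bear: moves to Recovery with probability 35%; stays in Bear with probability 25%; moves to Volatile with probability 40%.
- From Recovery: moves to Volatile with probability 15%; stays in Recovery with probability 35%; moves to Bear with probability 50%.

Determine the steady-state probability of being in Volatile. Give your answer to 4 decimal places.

0.3165

Let the stationary distribution be π with π = πP and π_1 + π_2 + π_3 = 1.
π_1 = 0.4·π_1 + 0.4·π_2 + 0.15·π_3
π_2 = 0.3·π_1 + 0.25·π_2 + 0.5·π_3
Solving with the normalization constraint gives π = (0.3165, 0.3494, 0.3342).
So the stationary probability of Volatile is 0.3165.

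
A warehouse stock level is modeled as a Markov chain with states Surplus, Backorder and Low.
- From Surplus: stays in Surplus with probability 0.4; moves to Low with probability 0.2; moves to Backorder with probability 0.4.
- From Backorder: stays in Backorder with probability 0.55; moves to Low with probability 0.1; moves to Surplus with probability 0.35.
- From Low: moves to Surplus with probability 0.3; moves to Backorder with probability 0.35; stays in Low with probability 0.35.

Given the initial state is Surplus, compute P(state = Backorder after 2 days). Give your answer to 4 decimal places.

Sum over the intermediate state after 1 day:
P = P(Surplus→Surplus)·P(Surplus→Backorder) + P(Surplus→Backorder)·P(Backorder→Backorder) + P(Surplus→Low)·P(Low→Backorder)
  = 0.4×0.4 + 0.4×0.55 + 0.2×0.35
  = 0.1600 + 0.2200 + 0.0700 = 0.4500

0.4500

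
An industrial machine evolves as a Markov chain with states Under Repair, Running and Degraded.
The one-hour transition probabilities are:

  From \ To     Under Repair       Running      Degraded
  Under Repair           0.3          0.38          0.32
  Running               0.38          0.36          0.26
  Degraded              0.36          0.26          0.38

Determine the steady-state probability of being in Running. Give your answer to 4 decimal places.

0.3350

Let the stationary distribution be π with π = πP and π_1 + π_2 + π_3 = 1.
π_1 = 0.3·π_1 + 0.38·π_2 + 0.36·π_3
π_2 = 0.38·π_1 + 0.36·π_2 + 0.26·π_3
Solving with the normalization constraint gives π = (0.3459, 0.3350, 0.3190).
So the stationary probability of Running is 0.3350.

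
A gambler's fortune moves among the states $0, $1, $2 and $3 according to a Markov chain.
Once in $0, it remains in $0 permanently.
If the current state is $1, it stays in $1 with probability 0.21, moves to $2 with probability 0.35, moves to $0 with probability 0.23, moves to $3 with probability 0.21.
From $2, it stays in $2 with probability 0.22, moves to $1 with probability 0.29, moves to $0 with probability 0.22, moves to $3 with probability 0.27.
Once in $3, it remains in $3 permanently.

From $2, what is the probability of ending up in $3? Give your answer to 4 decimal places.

Let h(s) be the probability of absorption at $3 starting from transient state s. Then h($3) = 1 and h($0) = 0. By first-step analysis:
h($1) = 0.23·0 + 0.21·h($1) + 0.35·h($2) + 0.21·1
h($2) = 0.22·0 + 0.29·h($1) + 0.22·h($2) + 0.27·1
Solving: h($1) = 0.5018, h($2) = 0.5327.
Starting from $2, the probability is 0.5327.

0.5327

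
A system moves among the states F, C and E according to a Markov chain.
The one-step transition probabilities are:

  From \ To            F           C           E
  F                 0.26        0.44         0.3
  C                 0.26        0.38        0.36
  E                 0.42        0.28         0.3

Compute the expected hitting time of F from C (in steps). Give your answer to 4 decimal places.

3.1813

Let t(s) be the expected number of steps to first reach F from state s, with t(F) = 0. Conditioning on the first step:
t(C) = 1 + 0.38·t(C) + 0.36·t(E)
t(E) = 1 + 0.28·t(C) + 0.3·t(E)
Solving: t(C) = 3.1813, t(E) = 2.7011.
Expected steps from C to F: 3.1813.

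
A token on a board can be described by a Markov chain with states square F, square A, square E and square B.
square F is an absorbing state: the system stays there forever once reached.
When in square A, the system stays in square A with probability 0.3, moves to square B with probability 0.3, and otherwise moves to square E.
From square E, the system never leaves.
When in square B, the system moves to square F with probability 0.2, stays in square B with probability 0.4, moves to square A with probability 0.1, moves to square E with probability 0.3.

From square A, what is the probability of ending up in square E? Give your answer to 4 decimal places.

0.8462

Let h(s) be the probability of absorption at square E starting from transient state s. Then h(square E) = 1 and h(square F) = 0. By first-step analysis:
h(square A) = 0.3·h(square A) + 0.4·1 + 0.3·h(square B)
h(square B) = 0.2·0 + 0.1·h(square A) + 0.3·1 + 0.4·h(square B)
Solving: h(square A) = 0.8462, h(square B) = 0.6410.
Starting from square A, the probability is 0.8462.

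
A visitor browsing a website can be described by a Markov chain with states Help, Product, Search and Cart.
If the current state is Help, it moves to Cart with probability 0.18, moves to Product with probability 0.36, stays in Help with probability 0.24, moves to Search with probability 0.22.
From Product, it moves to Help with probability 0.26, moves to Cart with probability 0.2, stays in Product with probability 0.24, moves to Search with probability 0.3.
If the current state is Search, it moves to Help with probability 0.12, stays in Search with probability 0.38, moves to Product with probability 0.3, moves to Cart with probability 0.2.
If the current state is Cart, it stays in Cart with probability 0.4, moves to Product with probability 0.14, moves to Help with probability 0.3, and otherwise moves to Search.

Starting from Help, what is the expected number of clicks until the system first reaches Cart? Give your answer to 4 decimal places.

5.2100

Let t(s) be the expected number of clicks to first reach Cart from state s, with t(Cart) = 0. Conditioning on the first click:
t(Help) = 1 + 0.24·t(Help) + 0.36·t(Product) + 0.22·t(Search)
t(Product) = 1 + 0.26·t(Help) + 0.24·t(Product) + 0.3·t(Search)
t(Search) = 1 + 0.12·t(Help) + 0.3·t(Product) + 0.38·t(Search)
Solving: t(Help) = 5.2100, t(Product) = 5.1087, t(Search) = 5.0932.
Expected clicks from Help to Cart: 5.2100.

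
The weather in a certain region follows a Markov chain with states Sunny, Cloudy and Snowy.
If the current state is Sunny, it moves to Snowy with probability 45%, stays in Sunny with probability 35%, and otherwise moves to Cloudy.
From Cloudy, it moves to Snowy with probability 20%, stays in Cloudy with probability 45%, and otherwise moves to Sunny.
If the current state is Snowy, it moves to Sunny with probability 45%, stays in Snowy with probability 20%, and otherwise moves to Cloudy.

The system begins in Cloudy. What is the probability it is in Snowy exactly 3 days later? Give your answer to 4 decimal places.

0.2925

Propagate the distribution vector 3 days from Cloudy.
After 0 days: (0.0000, 1.0000, 0.0000)
After 1 day: (0.3500, 0.4500, 0.2000)
After 2 days: (0.3700, 0.3425, 0.2875)
After 3 days: (0.3788, 0.3288, 0.2925)
P(in Snowy after 3 days) = 0.2925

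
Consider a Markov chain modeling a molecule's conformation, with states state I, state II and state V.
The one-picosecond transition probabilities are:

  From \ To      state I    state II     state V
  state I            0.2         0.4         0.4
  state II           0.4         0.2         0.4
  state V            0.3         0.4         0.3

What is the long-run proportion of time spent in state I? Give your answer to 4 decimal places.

Let the stationary distribution be π with π = πP and π_1 + π_2 + π_3 = 1.
π_1 = 0.2·π_1 + 0.4·π_2 + 0.3·π_3
π_2 = 0.4·π_1 + 0.2·π_2 + 0.4·π_3
Solving with the normalization constraint gives π = (0.3030, 0.3333, 0.3636).
So the stationary probability of state I is 0.3030.

0.3030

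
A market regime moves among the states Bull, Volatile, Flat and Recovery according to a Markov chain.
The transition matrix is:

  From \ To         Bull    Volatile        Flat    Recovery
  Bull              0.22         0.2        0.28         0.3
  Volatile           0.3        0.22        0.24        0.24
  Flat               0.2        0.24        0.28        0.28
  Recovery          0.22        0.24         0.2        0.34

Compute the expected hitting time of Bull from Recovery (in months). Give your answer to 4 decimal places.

4.2686

Let t(s) be the expected number of months to first reach Bull from state s, with t(Bull) = 0. Conditioning on the first month:
t(Volatile) = 1 + 0.22·t(Volatile) + 0.24·t(Flat) + 0.24·t(Recovery)
t(Flat) = 1 + 0.24·t(Volatile) + 0.28·t(Flat) + 0.28·t(Recovery)
t(Recovery) = 1 + 0.24·t(Volatile) + 0.2·t(Flat) + 0.34·t(Recovery)
Solving: t(Volatile) = 3.9374, t(Flat) = 4.3614, t(Recovery) = 4.2686.
Expected months from Recovery to Bull: 4.2686.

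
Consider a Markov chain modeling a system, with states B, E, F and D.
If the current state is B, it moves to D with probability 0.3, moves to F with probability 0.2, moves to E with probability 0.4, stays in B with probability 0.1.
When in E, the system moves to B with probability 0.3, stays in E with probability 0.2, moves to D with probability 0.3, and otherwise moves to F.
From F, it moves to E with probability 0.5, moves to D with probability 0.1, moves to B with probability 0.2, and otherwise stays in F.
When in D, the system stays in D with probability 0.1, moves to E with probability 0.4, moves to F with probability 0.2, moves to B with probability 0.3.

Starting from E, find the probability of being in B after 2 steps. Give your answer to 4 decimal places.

0.2200

Propagate the distribution vector 2 steps from E.
After 0 steps: (0.0000, 1.0000, 0.0000, 0.0000)
After 1 step: (0.3000, 0.2000, 0.2000, 0.3000)
After 2 steps: (0.2200, 0.3800, 0.2000, 0.2000)
P(in B after 2 steps) = 0.2200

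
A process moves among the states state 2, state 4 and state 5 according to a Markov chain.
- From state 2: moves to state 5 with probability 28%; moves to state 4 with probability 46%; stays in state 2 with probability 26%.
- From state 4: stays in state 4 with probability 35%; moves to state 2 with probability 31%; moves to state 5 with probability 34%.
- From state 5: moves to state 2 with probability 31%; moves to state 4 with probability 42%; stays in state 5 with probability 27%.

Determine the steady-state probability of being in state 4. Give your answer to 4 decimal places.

Let the stationary distribution be π with π = πP and π_1 + π_2 + π_3 = 1.
π_1 = 0.26·π_1 + 0.31·π_2 + 0.31·π_3
π_2 = 0.46·π_1 + 0.35·π_2 + 0.42·π_3
Solving with the normalization constraint gives π = (0.2952, 0.4036, 0.3012).
So the stationary probability of state 4 is 0.4036.

0.4036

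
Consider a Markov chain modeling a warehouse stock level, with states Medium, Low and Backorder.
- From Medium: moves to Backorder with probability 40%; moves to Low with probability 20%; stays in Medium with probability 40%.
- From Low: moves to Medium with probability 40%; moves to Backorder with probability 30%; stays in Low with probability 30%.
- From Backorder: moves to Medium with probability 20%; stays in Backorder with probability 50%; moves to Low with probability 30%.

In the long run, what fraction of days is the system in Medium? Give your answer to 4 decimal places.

0.3171

Let the stationary distribution be π with π = πP and π_1 + π_2 + π_3 = 1.
π_1 = 0.4·π_1 + 0.4·π_2 + 0.2·π_3
π_2 = 0.2·π_1 + 0.3·π_2 + 0.3·π_3
Solving with the normalization constraint gives π = (0.3171, 0.2683, 0.4146).
So the stationary probability of Medium is 0.3171.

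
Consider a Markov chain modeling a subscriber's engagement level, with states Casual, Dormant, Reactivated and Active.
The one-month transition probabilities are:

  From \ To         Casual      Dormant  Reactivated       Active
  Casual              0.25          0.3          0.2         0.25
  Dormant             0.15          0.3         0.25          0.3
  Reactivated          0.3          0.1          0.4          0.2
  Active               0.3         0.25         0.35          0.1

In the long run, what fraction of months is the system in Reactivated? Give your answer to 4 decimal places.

0.3044

Let the stationary distribution be π with π = πP and π_1 + π_2 + π_3 + π_4 = 1.
π_1 = 0.25·π_1 + 0.15·π_2 + 0.3·π_3 + 0.3·π_4
π_2 = 0.3·π_1 + 0.3·π_2 + 0.1·π_3 + 0.25·π_4
π_3 = 0.2·π_1 + 0.25·π_2 + 0.4·π_3 + 0.35·π_4
Solving with the normalization constraint gives π = (0.2531, 0.2284, 0.3044, 0.2141).
So the stationary probability of Reactivated is 0.3044.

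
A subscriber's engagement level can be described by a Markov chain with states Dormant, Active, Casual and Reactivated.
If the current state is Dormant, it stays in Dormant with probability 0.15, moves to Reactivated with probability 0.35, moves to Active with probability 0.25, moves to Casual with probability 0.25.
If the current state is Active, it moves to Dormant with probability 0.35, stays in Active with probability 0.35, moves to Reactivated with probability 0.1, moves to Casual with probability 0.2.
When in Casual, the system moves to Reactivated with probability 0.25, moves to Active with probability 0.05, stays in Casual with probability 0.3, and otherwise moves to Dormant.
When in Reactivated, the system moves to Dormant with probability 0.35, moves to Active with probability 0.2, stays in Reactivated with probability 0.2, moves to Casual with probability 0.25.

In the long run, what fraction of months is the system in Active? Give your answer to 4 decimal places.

0.2086

Let the stationary distribution be π with π = πP and π_1 + π_2 + π_3 + π_4 = 1.
π_1 = 0.15·π_1 + 0.35·π_2 + 0.4·π_3 + 0.35·π_4
π_2 = 0.25·π_1 + 0.35·π_2 + 0.05·π_3 + 0.2·π_4
π_3 = 0.25·π_1 + 0.2·π_2 + 0.3·π_3 + 0.25·π_4
Solving with the normalization constraint gives π = (0.3022, 0.2086, 0.2522, 0.2371).
So the stationary probability of Active is 0.2086.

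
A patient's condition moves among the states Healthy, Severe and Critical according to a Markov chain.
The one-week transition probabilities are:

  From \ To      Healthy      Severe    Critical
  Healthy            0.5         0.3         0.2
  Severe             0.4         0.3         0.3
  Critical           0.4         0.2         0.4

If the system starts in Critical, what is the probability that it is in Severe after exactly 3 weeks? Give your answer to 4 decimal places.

0.2700

Propagate the distribution vector 3 weeks from Critical.
After 0 weeks: (0.0000, 0.0000, 1.0000)
After 1 week: (0.4000, 0.2000, 0.4000)
After 2 weeks: (0.4400, 0.2600, 0.3000)
After 3 weeks: (0.4440, 0.2700, 0.2860)
P(in Severe after 3 weeks) = 0.2700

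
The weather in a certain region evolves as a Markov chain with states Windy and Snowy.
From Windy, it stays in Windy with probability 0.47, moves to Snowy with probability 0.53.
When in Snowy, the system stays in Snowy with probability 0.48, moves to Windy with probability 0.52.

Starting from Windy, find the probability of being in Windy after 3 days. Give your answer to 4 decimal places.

Propagate the distribution vector 3 days from Windy.
After 0 days: (1.0000, 0.0000)
After 1 day: (0.4700, 0.5300)
After 2 days: (0.4965, 0.5035)
After 3 days: (0.4952, 0.5048)
P(in Windy after 3 days) = 0.4952

0.4952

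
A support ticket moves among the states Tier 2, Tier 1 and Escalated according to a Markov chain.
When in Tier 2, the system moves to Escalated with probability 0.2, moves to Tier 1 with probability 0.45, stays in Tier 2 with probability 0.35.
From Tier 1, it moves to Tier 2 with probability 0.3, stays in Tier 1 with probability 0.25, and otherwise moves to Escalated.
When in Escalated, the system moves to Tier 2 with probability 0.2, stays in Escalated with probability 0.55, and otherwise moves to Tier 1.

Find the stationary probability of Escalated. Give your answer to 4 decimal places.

Let the stationary distribution be π with π = πP and π_1 + π_2 + π_3 = 1.
π_1 = 0.35·π_1 + 0.3·π_2 + 0.2·π_3
π_2 = 0.45·π_1 + 0.25·π_2 + 0.25·π_3
Solving with the normalization constraint gives π = (0.2711, 0.3042, 0.4247).
So the stationary probability of Escalated is 0.4247.

0.4247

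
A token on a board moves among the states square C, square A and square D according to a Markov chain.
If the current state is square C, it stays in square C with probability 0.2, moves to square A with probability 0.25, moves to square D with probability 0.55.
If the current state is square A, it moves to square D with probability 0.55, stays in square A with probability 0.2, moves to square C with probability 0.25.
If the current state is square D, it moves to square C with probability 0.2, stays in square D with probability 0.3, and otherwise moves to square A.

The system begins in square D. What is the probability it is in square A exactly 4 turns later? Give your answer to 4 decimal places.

0.3401

Propagate the distribution vector 4 turns from square D.
After 0 turns: (0.0000, 0.0000, 1.0000)
After 1 turn: (0.2000, 0.5000, 0.3000)
After 2 turns: (0.2250, 0.3000, 0.4750)
After 3 turns: (0.2150, 0.3538, 0.4313)
After 4 turns: (0.2177, 0.3401, 0.4422)
P(in square A after 4 turns) = 0.3401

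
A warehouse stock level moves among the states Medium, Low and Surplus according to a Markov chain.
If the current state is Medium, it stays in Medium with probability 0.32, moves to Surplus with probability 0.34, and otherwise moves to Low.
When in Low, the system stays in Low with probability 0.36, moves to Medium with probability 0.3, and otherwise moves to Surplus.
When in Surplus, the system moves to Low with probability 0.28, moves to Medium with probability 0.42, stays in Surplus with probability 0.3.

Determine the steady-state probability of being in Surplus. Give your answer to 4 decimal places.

Let the stationary distribution be π with π = πP and π_1 + π_2 + π_3 = 1.
π_1 = 0.32·π_1 + 0.3·π_2 + 0.42·π_3
π_2 = 0.34·π_1 + 0.36·π_2 + 0.28·π_3
Solving with the normalization constraint gives π = (0.3462, 0.3269, 0.3269).
So the stationary probability of Surplus is 0.3269.

0.3269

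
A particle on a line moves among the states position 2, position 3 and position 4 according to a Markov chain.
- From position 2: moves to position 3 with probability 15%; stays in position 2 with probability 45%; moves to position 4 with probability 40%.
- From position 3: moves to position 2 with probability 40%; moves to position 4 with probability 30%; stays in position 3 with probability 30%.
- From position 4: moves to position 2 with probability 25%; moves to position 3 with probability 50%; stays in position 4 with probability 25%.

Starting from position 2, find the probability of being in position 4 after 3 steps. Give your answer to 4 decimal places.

Propagate the distribution vector 3 steps from position 2.
After 0 steps: (1.0000, 0.0000, 0.0000)
After 1 step: (0.4500, 0.1500, 0.4000)
After 2 steps: (0.3625, 0.3125, 0.3250)
After 3 steps: (0.3694, 0.3106, 0.3200)
P(in position 4 after 3 steps) = 0.3200

0.3200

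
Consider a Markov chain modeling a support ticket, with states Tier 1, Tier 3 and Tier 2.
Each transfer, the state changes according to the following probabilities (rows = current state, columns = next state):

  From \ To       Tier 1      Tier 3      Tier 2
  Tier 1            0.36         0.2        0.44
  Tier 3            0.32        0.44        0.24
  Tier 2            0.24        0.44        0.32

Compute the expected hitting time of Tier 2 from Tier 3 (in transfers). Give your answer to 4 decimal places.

3.2609

Let t(s) be the expected number of transfers to first reach Tier 2 from state s, with t(Tier 2) = 0. Conditioning on the first transfer:
t(Tier 1) = 1 + 0.36·t(Tier 1) + 0.2·t(Tier 3)
t(Tier 3) = 1 + 0.32·t(Tier 1) + 0.44·t(Tier 3)
Solving: t(Tier 1) = 2.5815, t(Tier 3) = 3.2609.
Expected transfers from Tier 3 to Tier 2: 3.2609.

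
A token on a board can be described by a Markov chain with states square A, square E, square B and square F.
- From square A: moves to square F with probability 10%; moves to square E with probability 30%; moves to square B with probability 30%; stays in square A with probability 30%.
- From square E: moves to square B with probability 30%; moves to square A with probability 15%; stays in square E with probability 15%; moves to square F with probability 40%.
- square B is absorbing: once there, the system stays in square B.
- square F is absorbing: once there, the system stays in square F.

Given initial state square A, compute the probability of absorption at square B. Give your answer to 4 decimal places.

Let h(s) be the probability of absorption at square B starting from transient state s. Then h(square B) = 1 and h(square F) = 0. By first-step analysis:
h(square A) = 0.3·h(square A) + 0.3·h(square E) + 0.3·1 + 0.1·0
h(square E) = 0.15·h(square A) + 0.15·h(square E) + 0.3·1 + 0.4·0
Solving: h(square A) = 0.6273, h(square E) = 0.4636.
Starting from square A, the probability is 0.6273.

0.6273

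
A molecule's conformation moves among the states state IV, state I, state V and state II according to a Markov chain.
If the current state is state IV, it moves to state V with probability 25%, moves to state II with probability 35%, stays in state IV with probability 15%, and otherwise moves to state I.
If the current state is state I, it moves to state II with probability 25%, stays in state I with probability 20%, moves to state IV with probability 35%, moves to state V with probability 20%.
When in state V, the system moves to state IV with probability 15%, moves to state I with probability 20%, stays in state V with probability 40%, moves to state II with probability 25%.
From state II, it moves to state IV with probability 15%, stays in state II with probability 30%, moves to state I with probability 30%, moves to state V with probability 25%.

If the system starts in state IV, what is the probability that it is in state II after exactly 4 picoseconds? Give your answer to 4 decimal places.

Propagate the distribution vector 4 picoseconds from state IV.
After 0 picoseconds: (1.0000, 0.0000, 0.0000, 0.0000)
After 1 picosecond: (0.1500, 0.2500, 0.2500, 0.3500)
After 2 picoseconds: (0.2000, 0.2425, 0.2750, 0.2825)
After 3 picoseconds: (0.1985, 0.2383, 0.2791, 0.2841)
After 4 picoseconds: (0.1977, 0.2383, 0.2800, 0.2841)
P(in state II after 4 picoseconds) = 0.2841

0.2841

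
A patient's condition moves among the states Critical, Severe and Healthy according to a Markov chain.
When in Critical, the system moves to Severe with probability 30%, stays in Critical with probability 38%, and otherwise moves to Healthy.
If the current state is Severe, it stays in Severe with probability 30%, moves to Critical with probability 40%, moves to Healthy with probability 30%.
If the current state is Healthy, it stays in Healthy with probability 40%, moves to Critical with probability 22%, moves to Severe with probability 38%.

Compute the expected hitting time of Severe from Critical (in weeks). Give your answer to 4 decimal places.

3.0504

Let t(s) be the expected number of weeks to first reach Severe from state s, with t(Severe) = 0. Conditioning on the first week:
t(Critical) = 1 + 0.38·t(Critical) + 0.32·t(Healthy)
t(Healthy) = 1 + 0.22·t(Critical) + 0.4·t(Healthy)
Solving: t(Critical) = 3.0504, t(Healthy) = 2.7851.
Expected weeks from Critical to Severe: 3.0504.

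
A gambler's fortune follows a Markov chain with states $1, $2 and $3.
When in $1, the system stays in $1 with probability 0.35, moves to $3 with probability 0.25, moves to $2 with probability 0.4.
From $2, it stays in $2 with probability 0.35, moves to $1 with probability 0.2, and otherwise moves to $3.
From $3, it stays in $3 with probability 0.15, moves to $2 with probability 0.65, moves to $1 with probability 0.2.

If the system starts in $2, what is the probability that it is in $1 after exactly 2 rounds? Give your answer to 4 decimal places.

Sum over the intermediate state after 1 round:
P = P($2→$1)·P($1→$1) + P($2→$2)·P($2→$1) + P($2→$3)·P($3→$1)
  = 0.2×0.35 + 0.35×0.2 + 0.45×0.2
  = 0.0700 + 0.0700 + 0.0900 = 0.2300

0.2300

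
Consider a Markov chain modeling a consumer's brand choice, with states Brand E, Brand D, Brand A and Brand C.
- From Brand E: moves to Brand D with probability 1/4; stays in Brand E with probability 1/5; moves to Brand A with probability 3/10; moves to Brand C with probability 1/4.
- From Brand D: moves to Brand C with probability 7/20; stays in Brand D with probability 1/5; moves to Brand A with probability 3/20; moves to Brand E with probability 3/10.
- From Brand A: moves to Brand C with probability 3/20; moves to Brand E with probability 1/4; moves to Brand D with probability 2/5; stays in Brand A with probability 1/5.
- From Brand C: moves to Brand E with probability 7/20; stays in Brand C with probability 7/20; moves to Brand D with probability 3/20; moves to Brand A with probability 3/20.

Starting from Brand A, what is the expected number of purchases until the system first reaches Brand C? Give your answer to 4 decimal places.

4.2445

Let t(s) be the expected number of purchases to first reach Brand C from state s, with t(Brand C) = 0. Conditioning on the first purchase:
t(Brand E) = 1 + 0.2·t(Brand E) + 0.25·t(Brand D) + 0.3·t(Brand A)
t(Brand D) = 1 + 0.3·t(Brand E) + 0.2·t(Brand D) + 0.15·t(Brand A)
t(Brand A) = 1 + 0.25·t(Brand E) + 0.4·t(Brand D) + 0.2·t(Brand A)
Solving: t(Brand E) = 3.9431, t(Brand D) = 3.5245, t(Brand A) = 4.2445.
Expected purchases from Brand A to Brand C: 4.2445.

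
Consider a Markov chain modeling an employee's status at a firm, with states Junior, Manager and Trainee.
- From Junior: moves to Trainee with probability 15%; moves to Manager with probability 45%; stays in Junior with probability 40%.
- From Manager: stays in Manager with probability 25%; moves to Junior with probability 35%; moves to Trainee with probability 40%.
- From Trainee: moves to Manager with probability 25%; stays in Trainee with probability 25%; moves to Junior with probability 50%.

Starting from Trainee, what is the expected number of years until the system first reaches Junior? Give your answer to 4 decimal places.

2.1622

Let t(s) be the expected number of years to first reach Junior from state s, with t(Junior) = 0. Conditioning on the first year:
t(Manager) = 1 + 0.25·t(Manager) + 0.4·t(Trainee)
t(Trainee) = 1 + 0.25·t(Manager) + 0.25·t(Trainee)
Solving: t(Manager) = 2.4865, t(Trainee) = 2.1622.
Expected years from Trainee to Junior: 2.1622.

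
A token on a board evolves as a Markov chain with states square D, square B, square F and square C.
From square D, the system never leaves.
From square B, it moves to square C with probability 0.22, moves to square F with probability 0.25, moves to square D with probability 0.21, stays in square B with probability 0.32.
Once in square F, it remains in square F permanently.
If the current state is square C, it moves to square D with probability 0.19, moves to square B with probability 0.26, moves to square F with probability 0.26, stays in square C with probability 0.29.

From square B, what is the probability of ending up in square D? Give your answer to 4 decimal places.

Let h(s) be the probability of absorption at square D starting from transient state s. Then h(square D) = 1 and h(square F) = 0. By first-step analysis:
h(square B) = 0.21·1 + 0.32·h(square B) + 0.25·0 + 0.22·h(square C)
h(square C) = 0.19·1 + 0.26·h(square B) + 0.26·0 + 0.29·h(square C)
Solving: h(square B) = 0.4485, h(square C) = 0.4319.
Starting from square B, the probability is 0.4485.

0.4485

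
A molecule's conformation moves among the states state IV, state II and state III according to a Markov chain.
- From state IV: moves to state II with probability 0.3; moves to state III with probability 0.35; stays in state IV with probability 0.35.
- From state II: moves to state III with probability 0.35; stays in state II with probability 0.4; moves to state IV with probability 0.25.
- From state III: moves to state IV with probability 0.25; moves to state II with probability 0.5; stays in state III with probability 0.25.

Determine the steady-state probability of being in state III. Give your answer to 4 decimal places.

0.3182

Let the stationary distribution be π with π = πP and π_1 + π_2 + π_3 = 1.
π_1 = 0.35·π_1 + 0.25·π_2 + 0.25·π_3
π_2 = 0.3·π_1 + 0.4·π_2 + 0.5·π_3
Solving with the normalization constraint gives π = (0.2778, 0.4040, 0.3182).
So the stationary probability of state III is 0.3182.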